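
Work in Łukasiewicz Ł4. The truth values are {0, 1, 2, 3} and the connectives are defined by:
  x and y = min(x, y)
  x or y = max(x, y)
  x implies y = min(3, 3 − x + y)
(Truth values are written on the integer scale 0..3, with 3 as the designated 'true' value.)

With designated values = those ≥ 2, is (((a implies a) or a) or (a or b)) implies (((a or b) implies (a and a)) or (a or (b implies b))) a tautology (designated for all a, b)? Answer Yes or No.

Yes

a = 0, b = 0 ↦ 3
a = 0, b = 1 ↦ 3
a = 0, b = 2 ↦ 3
a = 0, b = 3 ↦ 3
a = 1, b = 0 ↦ 3
a = 1, b = 1 ↦ 3
a = 1, b = 2 ↦ 3
a = 1, b = 3 ↦ 3
a = 2, b = 0 ↦ 3
a = 2, b = 1 ↦ 3
a = 2, b = 2 ↦ 3
a = 2, b = 3 ↦ 3
a = 3, b = 0 ↦ 3
a = 3, b = 1 ↦ 3
a = 3, b = 2 ↦ 3
a = 3, b = 3 ↦ 3
Every assignment gives a value ≥ 2.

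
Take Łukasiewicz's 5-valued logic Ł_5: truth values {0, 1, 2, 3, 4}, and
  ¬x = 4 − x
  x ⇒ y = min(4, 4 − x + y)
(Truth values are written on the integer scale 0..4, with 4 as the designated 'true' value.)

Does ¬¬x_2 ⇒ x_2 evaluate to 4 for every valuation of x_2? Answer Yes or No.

x_2 = 0 ↦ 4
x_2 = 1 ↦ 4
x_2 = 2 ↦ 4
x_2 = 3 ↦ 4
x_2 = 4 ↦ 4
Every assignment gives a value ≥ 4.

Yes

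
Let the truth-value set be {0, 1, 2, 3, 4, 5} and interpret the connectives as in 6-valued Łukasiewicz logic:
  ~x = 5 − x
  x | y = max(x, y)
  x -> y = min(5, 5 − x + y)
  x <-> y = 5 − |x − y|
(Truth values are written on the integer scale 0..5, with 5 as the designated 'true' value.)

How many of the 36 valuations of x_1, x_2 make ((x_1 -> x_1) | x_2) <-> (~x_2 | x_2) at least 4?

24

value 5: 12 assignments (counts)
value 4: 12 assignments (counts)
value 3: 12 assignments
So 24 of the 36 assignments meet the threshold.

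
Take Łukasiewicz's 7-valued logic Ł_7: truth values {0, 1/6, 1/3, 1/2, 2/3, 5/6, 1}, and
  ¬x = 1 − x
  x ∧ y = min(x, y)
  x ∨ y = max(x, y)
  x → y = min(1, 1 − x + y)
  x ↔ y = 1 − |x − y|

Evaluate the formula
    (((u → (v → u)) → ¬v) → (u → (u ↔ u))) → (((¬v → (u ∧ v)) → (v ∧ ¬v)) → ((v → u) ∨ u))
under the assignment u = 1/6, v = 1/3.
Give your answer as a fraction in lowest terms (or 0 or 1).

v → u = 1/3 → 1/6 = 5/6
u → (v → u) = 1/6 → 5/6 = 1
¬v = ¬1/3 = 2/3
(u → (v → u)) → ¬v = 1 → 2/3 = 2/3
u ↔ u = 1/6 ↔ 1/6 = 1
u → (u ↔ u) = 1/6 → 1 = 1
((u → (v → u)) → ¬v) → (u → (u ↔ u)) = 2/3 → 1 = 1
¬v = ¬1/3 = 2/3
u ∧ v = 1/6 ∧ 1/3 = 1/6
¬v → (u ∧ v) = 2/3 → 1/6 = 1/2
¬v = ¬1/3 = 2/3
v ∧ ¬v = 1/3 ∧ 2/3 = 1/3
(¬v → (u ∧ v)) → (v ∧ ¬v) = 1/2 → 1/3 = 5/6
v → u = 1/3 → 1/6 = 5/6
(v → u) ∨ u = 5/6 ∨ 1/6 = 5/6
((¬v → (u ∧ v)) → (v ∧ ¬v)) → ((v → u) ∨ u) = 5/6 → 5/6 = 1
(((u → (v → u)) → ¬v) → (u → (u ↔ u))) → (((¬v → (u ∧ v)) → (v ∧ ¬v)) → ((v → u) ∨ u)) = 1 → 1 = 1

1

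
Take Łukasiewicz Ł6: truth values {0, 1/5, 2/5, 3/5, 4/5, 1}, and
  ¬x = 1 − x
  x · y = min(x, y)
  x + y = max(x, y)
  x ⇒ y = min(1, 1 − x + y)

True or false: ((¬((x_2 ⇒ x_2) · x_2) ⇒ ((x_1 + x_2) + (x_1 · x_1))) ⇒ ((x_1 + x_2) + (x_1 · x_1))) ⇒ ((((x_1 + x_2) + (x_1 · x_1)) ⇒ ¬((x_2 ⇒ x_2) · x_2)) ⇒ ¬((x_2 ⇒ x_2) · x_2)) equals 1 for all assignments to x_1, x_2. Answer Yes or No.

Yes

At x_1 = 3/5, x_2 = 1/5, for instance:
x_2 ⇒ x_2 = 1/5 ⇒ 1/5 = 1
(x_2 ⇒ x_2) · x_2 = 1 · 1/5 = 1/5
¬((x_2 ⇒ x_2) · x_2) = ¬1/5 = 4/5
x_1 + x_2 = 3/5 + 1/5 = 3/5
x_1 · x_1 = 3/5 · 3/5 = 3/5
(x_1 + x_2) + (x_1 · x_1) = 3/5 + 3/5 = 3/5
¬((x_2 ⇒ x_2) · x_2) ⇒ ((x_1 + x_2) + (x_1 · x_1)) = 4/5 ⇒ 3/5 = 4/5
(¬((x_2 ⇒ x_2) · x_2) ⇒ ((x_1 + x_2) + (x_1 · x_1))) ⇒ ((x_1 + x_2) + (x_1 · x_1)) = 4/5 ⇒ 3/5 = 4/5
((x_1 + x_2) + (x_1 · x_1)) ⇒ ¬((x_2 ⇒ x_2) · x_2) = 3/5 ⇒ 4/5 = 1
(((x_1 + x_2) + (x_1 · x_1)) ⇒ ¬((x_2 ⇒ x_2) · x_2)) ⇒ ¬((x_2 ⇒ x_2) · x_2) = 1 ⇒ 4/5 = 4/5
((¬((x_2 ⇒ x_2) · x_2) ⇒ ((x_1 + x_2) + (x_1 · x_1))) ⇒ ((x_1 + x_2) + (x_1 · x_1))) ⇒ ((((x_1 + x_2) + (x_1 · x_1)) ⇒ ¬((x_2 ⇒ x_2) · x_2)) ⇒ ¬((x_2 ⇒ x_2) · x_2)) = 4/5 ⇒ 4/5 = 1
and checking the remaining 35 assignments likewise gives ≥ 1 in every case.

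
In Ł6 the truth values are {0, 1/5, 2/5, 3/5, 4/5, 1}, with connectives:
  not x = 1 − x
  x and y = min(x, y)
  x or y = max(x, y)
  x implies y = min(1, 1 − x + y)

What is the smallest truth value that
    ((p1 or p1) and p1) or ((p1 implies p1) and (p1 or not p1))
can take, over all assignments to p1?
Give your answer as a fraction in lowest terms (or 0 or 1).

3/5

Take p1 = 2/5:
p1 or p1 = 2/5 or 2/5 = 2/5
(p1 or p1) and p1 = 2/5 and 2/5 = 2/5
p1 implies p1 = 2/5 implies 2/5 = 1
not p1 = not 2/5 = 3/5
p1 or not p1 = 2/5 or 3/5 = 3/5
(p1 implies p1) and (p1 or not p1) = 1 and 3/5 = 3/5
((p1 or p1) and p1) or ((p1 implies p1) and (p1 or not p1)) = 2/5 or 3/5 = 3/5
No assignment yields a value below 3/5, so this is the minimum.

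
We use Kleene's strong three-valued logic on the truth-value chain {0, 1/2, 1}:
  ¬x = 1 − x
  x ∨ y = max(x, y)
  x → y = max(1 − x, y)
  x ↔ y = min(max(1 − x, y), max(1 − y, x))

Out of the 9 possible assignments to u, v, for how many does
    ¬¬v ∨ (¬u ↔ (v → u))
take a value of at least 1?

u = 0, v = 0 ↦ 1  ≥
u = 0, v = 1/2 ↦ 1/2  <
u = 0, v = 1 ↦ 1  ≥
u = 1/2, v = 0 ↦ 1/2  <
u = 1/2, v = 1/2 ↦ 1/2  <
u = 1/2, v = 1 ↦ 1  ≥
u = 1, v = 0 ↦ 0  <
u = 1, v = 1/2 ↦ 1/2  <
u = 1, v = 1 ↦ 1  ≥
So 4 of the 9 assignments meet the threshold.

4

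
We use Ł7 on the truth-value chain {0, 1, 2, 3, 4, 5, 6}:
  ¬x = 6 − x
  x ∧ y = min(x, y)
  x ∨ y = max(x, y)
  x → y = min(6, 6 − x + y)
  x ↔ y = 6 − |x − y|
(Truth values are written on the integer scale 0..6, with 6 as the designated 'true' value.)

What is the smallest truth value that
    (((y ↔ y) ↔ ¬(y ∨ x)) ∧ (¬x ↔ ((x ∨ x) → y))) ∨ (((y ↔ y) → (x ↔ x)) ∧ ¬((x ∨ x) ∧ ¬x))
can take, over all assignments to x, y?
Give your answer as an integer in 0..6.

Take x = 3, y = 0:
y ↔ y = 0 ↔ 0 = 6
y ∨ x = 0 ∨ 3 = 3
¬(y ∨ x) = ¬3 = 3
(y ↔ y) ↔ ¬(y ∨ x) = 6 ↔ 3 = 3
¬x = ¬3 = 3
x ∨ x = 3 ∨ 3 = 3
(x ∨ x) → y = 3 → 0 = 3
¬x ↔ ((x ∨ x) → y) = 3 ↔ 3 = 6
((y ↔ y) ↔ ¬(y ∨ x)) ∧ (¬x ↔ ((x ∨ x) → y)) = 3 ∧ 6 = 3
y ↔ y = 0 ↔ 0 = 6
x ↔ x = 3 ↔ 3 = 6
(y ↔ y) → (x ↔ x) = 6 → 6 = 6
x ∨ x = 3 ∨ 3 = 3
¬x = ¬3 = 3
(x ∨ x) ∧ ¬x = 3 ∧ 3 = 3
¬((x ∨ x) ∧ ¬x) = ¬3 = 3
((y ↔ y) → (x ↔ x)) ∧ ¬((x ∨ x) ∧ ¬x) = 6 ∧ 3 = 3
(((y ↔ y) ↔ ¬(y ∨ x)) ∧ (¬x ↔ ((x ∨ x) → y))) ∨ (((y ↔ y) → (x ↔ x)) ∧ ¬((x ∨ x) ∧ ¬x)) = 3 ∨ 3 = 3
No assignment yields a value below 3, so this is the minimum.

3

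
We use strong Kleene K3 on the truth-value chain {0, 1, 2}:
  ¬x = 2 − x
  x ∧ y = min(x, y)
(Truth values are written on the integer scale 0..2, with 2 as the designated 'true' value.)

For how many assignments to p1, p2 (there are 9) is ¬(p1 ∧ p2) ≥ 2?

p1 = 0, p2 = 0 ↦ 2  ≥
p1 = 0, p2 = 1 ↦ 2  ≥
p1 = 0, p2 = 2 ↦ 2  ≥
p1 = 1, p2 = 0 ↦ 2  ≥
p1 = 1, p2 = 1 ↦ 1  <
p1 = 1, p2 = 2 ↦ 1  <
p1 = 2, p2 = 0 ↦ 2  ≥
p1 = 2, p2 = 1 ↦ 1  <
p1 = 2, p2 = 2 ↦ 0  <
So 5 of the 9 assignments meet the threshold.

5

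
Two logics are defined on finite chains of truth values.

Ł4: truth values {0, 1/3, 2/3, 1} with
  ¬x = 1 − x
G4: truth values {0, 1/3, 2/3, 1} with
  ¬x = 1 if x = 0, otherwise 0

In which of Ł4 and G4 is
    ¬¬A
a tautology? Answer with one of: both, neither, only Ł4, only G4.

neither

In Ł4: at A = 0 the value is 0 — not a tautology.
In G4: at A = 0 the value is 0 — not a tautology.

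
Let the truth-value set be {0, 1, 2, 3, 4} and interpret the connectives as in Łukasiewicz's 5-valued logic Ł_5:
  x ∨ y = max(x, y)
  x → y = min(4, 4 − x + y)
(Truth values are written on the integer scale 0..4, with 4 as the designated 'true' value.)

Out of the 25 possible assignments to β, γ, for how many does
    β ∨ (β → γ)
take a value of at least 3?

value 4: 19 assignments (counts)
value 3: 5 assignments (counts)
value 2: 1 assignment
So 24 of the 25 assignments meet the threshold.

24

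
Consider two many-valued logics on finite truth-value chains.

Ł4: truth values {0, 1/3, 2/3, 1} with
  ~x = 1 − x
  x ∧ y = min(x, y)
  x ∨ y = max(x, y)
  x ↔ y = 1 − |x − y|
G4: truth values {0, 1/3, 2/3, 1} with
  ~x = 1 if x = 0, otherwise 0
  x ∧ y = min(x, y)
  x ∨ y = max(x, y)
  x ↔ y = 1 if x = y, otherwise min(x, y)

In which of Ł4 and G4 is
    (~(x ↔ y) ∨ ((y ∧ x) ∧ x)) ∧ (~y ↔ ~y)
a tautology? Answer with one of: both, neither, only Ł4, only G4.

neither

In Ł4: at x = 0, y = 0 the value is 0 — not a tautology.
In G4: at x = 0, y = 0 the value is 0 — not a tautology.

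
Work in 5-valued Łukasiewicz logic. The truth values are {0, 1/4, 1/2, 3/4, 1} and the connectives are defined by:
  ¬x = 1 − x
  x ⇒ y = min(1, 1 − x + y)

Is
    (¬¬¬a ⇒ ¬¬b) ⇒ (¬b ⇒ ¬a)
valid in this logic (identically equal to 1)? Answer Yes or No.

Counterexample: take a = 3/4, b = 0.
¬a = ¬3/4 = 1/4
¬¬a = ¬1/4 = 3/4
¬¬¬a = ¬3/4 = 1/4
¬b = ¬0 = 1
¬¬b = ¬1 = 0
¬¬¬a ⇒ ¬¬b = 1/4 ⇒ 0 = 3/4
¬b = ¬0 = 1
¬a = ¬3/4 = 1/4
¬b ⇒ ¬a = 1 ⇒ 1/4 = 1/4
(¬¬¬a ⇒ ¬¬b) ⇒ (¬b ⇒ ¬a) = 3/4 ⇒ 1/4 = 1/2
This gives 1/2 ≠ 1.

No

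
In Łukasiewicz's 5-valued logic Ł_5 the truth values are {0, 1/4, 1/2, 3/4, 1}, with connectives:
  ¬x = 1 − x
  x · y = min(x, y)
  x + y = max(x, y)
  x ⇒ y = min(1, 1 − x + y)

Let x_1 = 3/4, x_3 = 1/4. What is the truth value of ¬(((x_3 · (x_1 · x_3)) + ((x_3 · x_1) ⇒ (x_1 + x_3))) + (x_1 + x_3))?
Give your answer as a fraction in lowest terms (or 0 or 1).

0

x_1 · x_3 = 3/4 · 1/4 = 1/4
x_3 · (x_1 · x_3) = 1/4 · 1/4 = 1/4
x_3 · x_1 = 1/4 · 3/4 = 1/4
x_1 + x_3 = 3/4 + 1/4 = 3/4
(x_3 · x_1) ⇒ (x_1 + x_3) = 1/4 ⇒ 3/4 = 1
(x_3 · (x_1 · x_3)) + ((x_3 · x_1) ⇒ (x_1 + x_3)) = 1/4 + 1 = 1
x_1 + x_3 = 3/4 + 1/4 = 3/4
((x_3 · (x_1 · x_3)) + ((x_3 · x_1) ⇒ (x_1 + x_3))) + (x_1 + x_3) = 1 + 3/4 = 1
¬(((x_3 · (x_1 · x_3)) + ((x_3 · x_1) ⇒ (x_1 + x_3))) + (x_1 + x_3)) = ¬1 = 0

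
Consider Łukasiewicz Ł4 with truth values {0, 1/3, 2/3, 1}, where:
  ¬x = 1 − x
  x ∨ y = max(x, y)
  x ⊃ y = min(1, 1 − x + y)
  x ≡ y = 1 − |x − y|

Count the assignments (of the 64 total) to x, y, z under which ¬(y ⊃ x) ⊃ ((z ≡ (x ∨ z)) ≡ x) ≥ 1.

49

value 1: 49 assignments (counts)
value 2/3: 7 assignments
value 1/3: 4 assignments
value 0: 4 assignments
So 49 of the 64 assignments meet the threshold.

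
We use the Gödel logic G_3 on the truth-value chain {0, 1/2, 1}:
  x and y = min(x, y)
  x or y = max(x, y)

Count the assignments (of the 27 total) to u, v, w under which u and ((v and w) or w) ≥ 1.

3

value 1: 3 assignments (counts)
value 1/2: 9 assignments
value 0: 15 assignments
So 3 of the 27 assignments meet the threshold.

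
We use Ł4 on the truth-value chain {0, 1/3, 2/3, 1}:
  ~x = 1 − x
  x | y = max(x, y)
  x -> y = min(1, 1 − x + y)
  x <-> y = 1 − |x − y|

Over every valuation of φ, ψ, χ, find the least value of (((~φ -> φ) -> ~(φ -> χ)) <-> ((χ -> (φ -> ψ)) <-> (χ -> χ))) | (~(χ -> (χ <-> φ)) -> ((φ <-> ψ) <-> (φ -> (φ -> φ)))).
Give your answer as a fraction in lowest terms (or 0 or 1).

Take φ = 1/3, ψ = 1, χ = 1:
~φ = ~1/3 = 2/3
~φ -> φ = 2/3 -> 1/3 = 2/3
φ -> χ = 1/3 -> 1 = 1
~(φ -> χ) = ~1 = 0
(~φ -> φ) -> ~(φ -> χ) = 2/3 -> 0 = 1/3
φ -> ψ = 1/3 -> 1 = 1
χ -> (φ -> ψ) = 1 -> 1 = 1
χ -> χ = 1 -> 1 = 1
(χ -> (φ -> ψ)) <-> (χ -> χ) = 1 <-> 1 = 1
((~φ -> φ) -> ~(φ -> χ)) <-> ((χ -> (φ -> ψ)) <-> (χ -> χ)) = 1/3 <-> 1 = 1/3
χ <-> φ = 1 <-> 1/3 = 1/3
χ -> (χ <-> φ) = 1 -> 1/3 = 1/3
~(χ -> (χ <-> φ)) = ~1/3 = 2/3
φ <-> ψ = 1/3 <-> 1 = 1/3
φ -> φ = 1/3 -> 1/3 = 1
φ -> (φ -> φ) = 1/3 -> 1 = 1
(φ <-> ψ) <-> (φ -> (φ -> φ)) = 1/3 <-> 1 = 1/3
~(χ -> (χ <-> φ)) -> ((φ <-> ψ) <-> (φ -> (φ -> φ))) = 2/3 -> 1/3 = 2/3
(((~φ -> φ) -> ~(φ -> χ)) <-> ((χ -> (φ -> ψ)) <-> (χ -> χ))) | (~(χ -> (χ <-> φ)) -> ((φ <-> ψ) <-> (φ -> (φ -> φ)))) = 1/3 | 2/3 = 2/3
No assignment yields a value below 2/3, so this is the minimum.

2/3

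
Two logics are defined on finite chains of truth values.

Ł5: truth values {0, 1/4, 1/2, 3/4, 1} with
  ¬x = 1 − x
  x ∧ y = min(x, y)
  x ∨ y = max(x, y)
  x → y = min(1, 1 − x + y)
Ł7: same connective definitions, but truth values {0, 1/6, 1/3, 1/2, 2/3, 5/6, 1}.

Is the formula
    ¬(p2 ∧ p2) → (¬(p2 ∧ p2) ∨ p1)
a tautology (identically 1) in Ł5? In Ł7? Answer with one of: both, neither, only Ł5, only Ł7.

both

In Ł5: every assignment gives 1 — tautology.
In Ł7: every assignment gives 1 — tautology.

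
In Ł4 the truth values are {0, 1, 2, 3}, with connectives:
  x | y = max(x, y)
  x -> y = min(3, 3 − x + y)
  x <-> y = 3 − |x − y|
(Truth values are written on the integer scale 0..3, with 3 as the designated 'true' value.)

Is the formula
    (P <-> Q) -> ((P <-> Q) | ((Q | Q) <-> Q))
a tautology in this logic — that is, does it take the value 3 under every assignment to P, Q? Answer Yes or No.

P = 0, Q = 0 ↦ 3
P = 0, Q = 1 ↦ 3
P = 0, Q = 2 ↦ 3
P = 0, Q = 3 ↦ 3
P = 1, Q = 0 ↦ 3
P = 1, Q = 1 ↦ 3
P = 1, Q = 2 ↦ 3
P = 1, Q = 3 ↦ 3
P = 2, Q = 0 ↦ 3
P = 2, Q = 1 ↦ 3
P = 2, Q = 2 ↦ 3
P = 2, Q = 3 ↦ 3
P = 3, Q = 0 ↦ 3
P = 3, Q = 1 ↦ 3
P = 3, Q = 2 ↦ 3
P = 3, Q = 3 ↦ 3
Every assignment gives a value ≥ 3.

Yes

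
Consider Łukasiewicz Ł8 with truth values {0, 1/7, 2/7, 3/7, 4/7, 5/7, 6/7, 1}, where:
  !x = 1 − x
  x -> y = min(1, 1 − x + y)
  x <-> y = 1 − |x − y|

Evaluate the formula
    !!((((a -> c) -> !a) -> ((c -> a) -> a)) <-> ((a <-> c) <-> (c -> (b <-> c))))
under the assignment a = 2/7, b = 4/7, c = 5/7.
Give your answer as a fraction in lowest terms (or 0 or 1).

4/7

a -> c = 2/7 -> 5/7 = 1
!a = !2/7 = 5/7
(a -> c) -> !a = 1 -> 5/7 = 5/7
c -> a = 5/7 -> 2/7 = 4/7
(c -> a) -> a = 4/7 -> 2/7 = 5/7
((a -> c) -> !a) -> ((c -> a) -> a) = 5/7 -> 5/7 = 1
a <-> c = 2/7 <-> 5/7 = 4/7
b <-> c = 4/7 <-> 5/7 = 6/7
c -> (b <-> c) = 5/7 -> 6/7 = 1
(a <-> c) <-> (c -> (b <-> c)) = 4/7 <-> 1 = 4/7
(((a -> c) -> !a) -> ((c -> a) -> a)) <-> ((a <-> c) <-> (c -> (b <-> c))) = 1 <-> 4/7 = 4/7
!((((a -> c) -> !a) -> ((c -> a) -> a)) <-> ((a <-> c) <-> (c -> (b <-> c)))) = !4/7 = 3/7
!!((((a -> c) -> !a) -> ((c -> a) -> a)) <-> ((a <-> c) <-> (c -> (b <-> c)))) = !3/7 = 4/7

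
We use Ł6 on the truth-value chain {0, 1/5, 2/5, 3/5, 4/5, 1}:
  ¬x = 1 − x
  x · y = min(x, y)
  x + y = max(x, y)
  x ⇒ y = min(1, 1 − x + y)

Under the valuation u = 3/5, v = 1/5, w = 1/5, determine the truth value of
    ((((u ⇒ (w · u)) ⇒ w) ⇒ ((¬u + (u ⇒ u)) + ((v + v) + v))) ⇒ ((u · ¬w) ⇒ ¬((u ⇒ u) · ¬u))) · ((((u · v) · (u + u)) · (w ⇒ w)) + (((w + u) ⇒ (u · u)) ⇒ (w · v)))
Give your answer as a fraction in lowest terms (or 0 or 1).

w · u = 1/5 · 3/5 = 1/5
u ⇒ (w · u) = 3/5 ⇒ 1/5 = 3/5
(u ⇒ (w · u)) ⇒ w = 3/5 ⇒ 1/5 = 3/5
¬u = ¬3/5 = 2/5
u ⇒ u = 3/5 ⇒ 3/5 = 1
¬u + (u ⇒ u) = 2/5 + 1 = 1
v + v = 1/5 + 1/5 = 1/5
(v + v) + v = 1/5 + 1/5 = 1/5
(¬u + (u ⇒ u)) + ((v + v) + v) = 1 + 1/5 = 1
((u ⇒ (w · u)) ⇒ w) ⇒ ((¬u + (u ⇒ u)) + ((v + v) + v)) = 3/5 ⇒ 1 = 1
¬w = ¬1/5 = 4/5
u · ¬w = 3/5 · 4/5 = 3/5
u ⇒ u = 3/5 ⇒ 3/5 = 1
¬u = ¬3/5 = 2/5
(u ⇒ u) · ¬u = 1 · 2/5 = 2/5
¬((u ⇒ u) · ¬u) = ¬2/5 = 3/5
(u · ¬w) ⇒ ¬((u ⇒ u) · ¬u) = 3/5 ⇒ 3/5 = 1
(((u ⇒ (w · u)) ⇒ w) ⇒ ((¬u + (u ⇒ u)) + ((v + v) + v))) ⇒ ((u · ¬w) ⇒ ¬((u ⇒ u) · ¬u)) = 1 ⇒ 1 = 1
u · v = 3/5 · 1/5 = 1/5
u + u = 3/5 + 3/5 = 3/5
(u · v) · (u + u) = 1/5 · 3/5 = 1/5
w ⇒ w = 1/5 ⇒ 1/5 = 1
((u · v) · (u + u)) · (w ⇒ w) = 1/5 · 1 = 1/5
w + u = 1/5 + 3/5 = 3/5
u · u = 3/5 · 3/5 = 3/5
(w + u) ⇒ (u · u) = 3/5 ⇒ 3/5 = 1
w · v = 1/5 · 1/5 = 1/5
((w + u) ⇒ (u · u)) ⇒ (w · v) = 1 ⇒ 1/5 = 1/5
(((u · v) · (u + u)) · (w ⇒ w)) + (((w + u) ⇒ (u · u)) ⇒ (w · v)) = 1/5 + 1/5 = 1/5
((((u ⇒ (w · u)) ⇒ w) ⇒ ((¬u + (u ⇒ u)) + ((v + v) + v))) ⇒ ((u · ¬w) ⇒ ¬((u ⇒ u) · ¬u))) · ((((u · v) · (u + u)) · (w ⇒ w)) + (((w + u) ⇒ (u · u)) ⇒ (w · v))) = 1 · 1/5 = 1/5

1/5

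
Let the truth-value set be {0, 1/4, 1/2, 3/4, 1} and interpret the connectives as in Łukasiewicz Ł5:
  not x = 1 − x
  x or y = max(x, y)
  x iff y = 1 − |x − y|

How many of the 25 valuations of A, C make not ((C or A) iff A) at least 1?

1

value 1: 1 assignment (counts)
value 3/4: 2 assignments
value 1/2: 3 assignments
value 1/4: 4 assignments
value 0: 15 assignments
So 1 of the 25 assignments meets the threshold.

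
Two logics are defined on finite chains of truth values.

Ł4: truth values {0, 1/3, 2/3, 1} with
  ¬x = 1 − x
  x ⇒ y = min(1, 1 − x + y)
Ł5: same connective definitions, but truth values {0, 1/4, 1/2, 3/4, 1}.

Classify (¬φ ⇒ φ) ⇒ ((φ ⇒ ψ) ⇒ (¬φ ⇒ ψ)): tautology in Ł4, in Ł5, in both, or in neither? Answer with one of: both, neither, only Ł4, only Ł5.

In Ł4: every assignment gives 1 — tautology.
In Ł5: every assignment gives 1 — tautology.

both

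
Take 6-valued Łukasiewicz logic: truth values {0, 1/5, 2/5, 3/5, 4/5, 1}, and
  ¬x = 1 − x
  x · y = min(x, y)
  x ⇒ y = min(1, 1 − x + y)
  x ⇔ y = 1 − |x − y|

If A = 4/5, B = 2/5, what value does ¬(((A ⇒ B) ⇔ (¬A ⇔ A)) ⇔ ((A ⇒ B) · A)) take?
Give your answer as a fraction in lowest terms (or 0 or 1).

A ⇒ B = 4/5 ⇒ 2/5 = 3/5
¬A = ¬4/5 = 1/5
¬A ⇔ A = 1/5 ⇔ 4/5 = 2/5
(A ⇒ B) ⇔ (¬A ⇔ A) = 3/5 ⇔ 2/5 = 4/5
A ⇒ B = 4/5 ⇒ 2/5 = 3/5
(A ⇒ B) · A = 3/5 · 4/5 = 3/5
((A ⇒ B) ⇔ (¬A ⇔ A)) ⇔ ((A ⇒ B) · A) = 4/5 ⇔ 3/5 = 4/5
¬(((A ⇒ B) ⇔ (¬A ⇔ A)) ⇔ ((A ⇒ B) · A)) = ¬4/5 = 1/5

1/5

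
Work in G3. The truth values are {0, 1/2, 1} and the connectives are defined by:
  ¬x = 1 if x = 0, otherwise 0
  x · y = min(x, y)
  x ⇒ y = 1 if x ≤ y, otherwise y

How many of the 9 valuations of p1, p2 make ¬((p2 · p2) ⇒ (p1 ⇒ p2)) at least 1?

0

p1 = 0, p2 = 0 ↦ 0  <
p1 = 0, p2 = 1/2 ↦ 0  <
p1 = 0, p2 = 1 ↦ 0  <
p1 = 1/2, p2 = 0 ↦ 0  <
p1 = 1/2, p2 = 1/2 ↦ 0  <
p1 = 1/2, p2 = 1 ↦ 0  <
p1 = 1, p2 = 0 ↦ 0  <
p1 = 1, p2 = 1/2 ↦ 0  <
p1 = 1, p2 = 1 ↦ 0  <
So 0 of the 9 assignments meet the threshold.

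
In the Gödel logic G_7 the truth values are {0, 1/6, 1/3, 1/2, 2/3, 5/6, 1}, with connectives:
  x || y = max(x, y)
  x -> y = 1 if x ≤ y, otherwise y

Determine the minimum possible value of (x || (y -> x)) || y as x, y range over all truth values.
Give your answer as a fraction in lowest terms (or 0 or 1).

Take x = 0, y = 1/6:
y -> x = 1/6 -> 0 = 0
x || (y -> x) = 0 || 0 = 0
(x || (y -> x)) || y = 0 || 1/6 = 1/6
No assignment yields a value below 1/6, so this is the minimum.

1/6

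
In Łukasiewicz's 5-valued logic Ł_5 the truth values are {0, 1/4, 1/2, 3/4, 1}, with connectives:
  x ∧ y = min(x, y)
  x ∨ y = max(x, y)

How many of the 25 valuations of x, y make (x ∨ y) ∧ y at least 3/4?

value 1: 5 assignments (counts)
value 3/4: 5 assignments (counts)
value 1/2: 5 assignments
value 1/4: 5 assignments
value 0: 5 assignments
So 10 of the 25 assignments meet the threshold.

10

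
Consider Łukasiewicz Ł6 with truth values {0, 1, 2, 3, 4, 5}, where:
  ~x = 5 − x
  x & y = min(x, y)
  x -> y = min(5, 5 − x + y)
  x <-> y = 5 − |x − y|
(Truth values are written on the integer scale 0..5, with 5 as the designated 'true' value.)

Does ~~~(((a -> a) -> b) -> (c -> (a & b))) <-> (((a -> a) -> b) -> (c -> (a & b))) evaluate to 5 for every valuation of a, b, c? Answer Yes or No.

Counterexample: take a = 0, b = 0, c = 0.
a -> a = 0 -> 0 = 5
(a -> a) -> b = 5 -> 0 = 0
a & b = 0 & 0 = 0
c -> (a & b) = 0 -> 0 = 5
((a -> a) -> b) -> (c -> (a & b)) = 0 -> 5 = 5
~(((a -> a) -> b) -> (c -> (a & b))) = ~5 = 0
~~(((a -> a) -> b) -> (c -> (a & b))) = ~0 = 5
~~~(((a -> a) -> b) -> (c -> (a & b))) = ~5 = 0
a -> a = 0 -> 0 = 5
(a -> a) -> b = 5 -> 0 = 0
a & b = 0 & 0 = 0
c -> (a & b) = 0 -> 0 = 5
((a -> a) -> b) -> (c -> (a & b)) = 0 -> 5 = 5
~~~(((a -> a) -> b) -> (c -> (a & b))) <-> (((a -> a) -> b) -> (c -> (a & b))) = 0 <-> 5 = 0
This gives 0 ≠ 5.

No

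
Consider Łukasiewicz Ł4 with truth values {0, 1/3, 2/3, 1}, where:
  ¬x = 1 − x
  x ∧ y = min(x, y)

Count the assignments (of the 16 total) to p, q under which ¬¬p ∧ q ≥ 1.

1

p = 0, q = 0 ↦ 0  <
p = 0, q = 1/3 ↦ 0  <
p = 0, q = 2/3 ↦ 0  <
p = 0, q = 1 ↦ 0  <
p = 1/3, q = 0 ↦ 0  <
p = 1/3, q = 1/3 ↦ 1/3  <
p = 1/3, q = 2/3 ↦ 1/3  <
p = 1/3, q = 1 ↦ 1/3  <
p = 2/3, q = 0 ↦ 0  <
p = 2/3, q = 1/3 ↦ 1/3  <
p = 2/3, q = 2/3 ↦ 2/3  <
p = 2/3, q = 1 ↦ 2/3  <
p = 1, q = 0 ↦ 0  <
p = 1, q = 1/3 ↦ 1/3  <
p = 1, q = 2/3 ↦ 2/3  <
p = 1, q = 1 ↦ 1  ≥
So 1 of the 16 assignments meets the threshold.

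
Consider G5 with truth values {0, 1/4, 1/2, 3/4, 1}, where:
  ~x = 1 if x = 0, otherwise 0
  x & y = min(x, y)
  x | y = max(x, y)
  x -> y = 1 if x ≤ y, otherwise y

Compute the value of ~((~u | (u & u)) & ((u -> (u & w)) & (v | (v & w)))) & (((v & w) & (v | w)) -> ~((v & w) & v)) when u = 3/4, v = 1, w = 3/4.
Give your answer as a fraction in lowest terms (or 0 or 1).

0

~u = ~3/4 = 0
u & u = 3/4 & 3/4 = 3/4
~u | (u & u) = 0 | 3/4 = 3/4
u & w = 3/4 & 3/4 = 3/4
u -> (u & w) = 3/4 -> 3/4 = 1
v & w = 1 & 3/4 = 3/4
v | (v & w) = 1 | 3/4 = 1
(u -> (u & w)) & (v | (v & w)) = 1 & 1 = 1
(~u | (u & u)) & ((u -> (u & w)) & (v | (v & w))) = 3/4 & 1 = 3/4
~((~u | (u & u)) & ((u -> (u & w)) & (v | (v & w)))) = ~3/4 = 0
v & w = 1 & 3/4 = 3/4
v | w = 1 | 3/4 = 1
(v & w) & (v | w) = 3/4 & 1 = 3/4
v & w = 1 & 3/4 = 3/4
(v & w) & v = 3/4 & 1 = 3/4
~((v & w) & v) = ~3/4 = 0
((v & w) & (v | w)) -> ~((v & w) & v) = 3/4 -> 0 = 0
~((~u | (u & u)) & ((u -> (u & w)) & (v | (v & w)))) & (((v & w) & (v | w)) -> ~((v & w) & v)) = 0 & 0 = 0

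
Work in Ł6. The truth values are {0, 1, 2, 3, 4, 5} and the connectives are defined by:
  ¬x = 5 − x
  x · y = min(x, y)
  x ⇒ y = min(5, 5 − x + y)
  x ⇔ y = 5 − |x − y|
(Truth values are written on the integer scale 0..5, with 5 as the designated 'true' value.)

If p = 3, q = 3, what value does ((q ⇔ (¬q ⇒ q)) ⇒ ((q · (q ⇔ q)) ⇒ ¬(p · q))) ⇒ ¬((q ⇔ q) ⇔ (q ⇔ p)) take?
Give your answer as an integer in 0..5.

¬q = ¬3 = 2
¬q ⇒ q = 2 ⇒ 3 = 5
q ⇔ (¬q ⇒ q) = 3 ⇔ 5 = 3
q ⇔ q = 3 ⇔ 3 = 5
q · (q ⇔ q) = 3 · 5 = 3
p · q = 3 · 3 = 3
¬(p · q) = ¬3 = 2
(q · (q ⇔ q)) ⇒ ¬(p · q) = 3 ⇒ 2 = 4
(q ⇔ (¬q ⇒ q)) ⇒ ((q · (q ⇔ q)) ⇒ ¬(p · q)) = 3 ⇒ 4 = 5
q ⇔ q = 3 ⇔ 3 = 5
q ⇔ p = 3 ⇔ 3 = 5
(q ⇔ q) ⇔ (q ⇔ p) = 5 ⇔ 5 = 5
¬((q ⇔ q) ⇔ (q ⇔ p)) = ¬5 = 0
((q ⇔ (¬q ⇒ q)) ⇒ ((q · (q ⇔ q)) ⇒ ¬(p · q))) ⇒ ¬((q ⇔ q) ⇔ (q ⇔ p)) = 5 ⇒ 0 = 0

0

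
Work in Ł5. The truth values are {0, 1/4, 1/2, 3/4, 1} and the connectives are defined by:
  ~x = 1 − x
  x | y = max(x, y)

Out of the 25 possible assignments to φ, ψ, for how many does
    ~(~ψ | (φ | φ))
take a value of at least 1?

value 1: 1 assignment (counts)
value 3/4: 3 assignments
value 1/2: 5 assignments
value 1/4: 7 assignments
value 0: 9 assignments
So 1 of the 25 assignments meets the threshold.

1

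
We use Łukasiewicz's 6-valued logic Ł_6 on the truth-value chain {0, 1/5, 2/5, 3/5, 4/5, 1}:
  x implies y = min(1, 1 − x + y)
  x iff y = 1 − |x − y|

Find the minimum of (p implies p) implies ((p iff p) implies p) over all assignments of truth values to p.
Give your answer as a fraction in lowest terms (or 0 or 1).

0

Take p = 0:
p implies p = 0 implies 0 = 1
p iff p = 0 iff 0 = 1
(p iff p) implies p = 1 implies 0 = 0
(p implies p) implies ((p iff p) implies p) = 1 implies 0 = 0
No assignment yields a value below 0, so this is the minimum.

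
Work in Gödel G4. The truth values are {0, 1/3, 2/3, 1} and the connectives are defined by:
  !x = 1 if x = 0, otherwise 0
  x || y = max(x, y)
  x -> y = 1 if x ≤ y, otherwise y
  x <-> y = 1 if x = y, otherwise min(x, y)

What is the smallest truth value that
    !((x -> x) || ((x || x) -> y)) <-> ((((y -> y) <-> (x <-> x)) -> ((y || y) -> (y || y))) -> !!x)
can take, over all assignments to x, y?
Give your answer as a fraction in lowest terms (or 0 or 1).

Take x = 1/3, y = 0:
x -> x = 1/3 -> 1/3 = 1
x || x = 1/3 || 1/3 = 1/3
(x || x) -> y = 1/3 -> 0 = 0
(x -> x) || ((x || x) -> y) = 1 || 0 = 1
!((x -> x) || ((x || x) -> y)) = !1 = 0
y -> y = 0 -> 0 = 1
x <-> x = 1/3 <-> 1/3 = 1
(y -> y) <-> (x <-> x) = 1 <-> 1 = 1
y || y = 0 || 0 = 0
y || y = 0 || 0 = 0
(y || y) -> (y || y) = 0 -> 0 = 1
((y -> y) <-> (x <-> x)) -> ((y || y) -> (y || y)) = 1 -> 1 = 1
!x = !1/3 = 0
!!x = !0 = 1
(((y -> y) <-> (x <-> x)) -> ((y || y) -> (y || y))) -> !!x = 1 -> 1 = 1
!((x -> x) || ((x || x) -> y)) <-> ((((y -> y) <-> (x <-> x)) -> ((y || y) -> (y || y))) -> !!x) = 0 <-> 1 = 0
No assignment yields a value below 0, so this is the minimum.

0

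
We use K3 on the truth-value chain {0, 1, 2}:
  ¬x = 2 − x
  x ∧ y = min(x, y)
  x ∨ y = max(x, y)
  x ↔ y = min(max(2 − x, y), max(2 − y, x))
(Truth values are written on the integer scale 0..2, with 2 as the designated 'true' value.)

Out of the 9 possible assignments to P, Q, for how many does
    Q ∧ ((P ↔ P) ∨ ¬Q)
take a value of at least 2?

P = 0, Q = 0 ↦ 0  <
P = 0, Q = 1 ↦ 1  <
P = 0, Q = 2 ↦ 2  ≥
P = 1, Q = 0 ↦ 0  <
P = 1, Q = 1 ↦ 1  <
P = 1, Q = 2 ↦ 1  <
P = 2, Q = 0 ↦ 0  <
P = 2, Q = 1 ↦ 1  <
P = 2, Q = 2 ↦ 2  ≥
So 2 of the 9 assignments meet the threshold.

2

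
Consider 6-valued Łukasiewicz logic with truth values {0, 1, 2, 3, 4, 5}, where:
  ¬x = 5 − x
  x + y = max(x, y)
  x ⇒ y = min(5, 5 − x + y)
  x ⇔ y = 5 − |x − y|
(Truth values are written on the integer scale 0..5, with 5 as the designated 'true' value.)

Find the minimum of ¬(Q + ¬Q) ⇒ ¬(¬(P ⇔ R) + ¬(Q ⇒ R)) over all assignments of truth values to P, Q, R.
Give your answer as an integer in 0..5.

Take P = 0, Q = 2, R = 5:
¬Q = ¬2 = 3
Q + ¬Q = 2 + 3 = 3
¬(Q + ¬Q) = ¬3 = 2
P ⇔ R = 0 ⇔ 5 = 0
¬(P ⇔ R) = ¬0 = 5
Q ⇒ R = 2 ⇒ 5 = 5
¬(Q ⇒ R) = ¬5 = 0
¬(P ⇔ R) + ¬(Q ⇒ R) = 5 + 0 = 5
¬(¬(P ⇔ R) + ¬(Q ⇒ R)) = ¬5 = 0
¬(Q + ¬Q) ⇒ ¬(¬(P ⇔ R) + ¬(Q ⇒ R)) = 2 ⇒ 0 = 3
No assignment yields a value below 3, so this is the minimum.

3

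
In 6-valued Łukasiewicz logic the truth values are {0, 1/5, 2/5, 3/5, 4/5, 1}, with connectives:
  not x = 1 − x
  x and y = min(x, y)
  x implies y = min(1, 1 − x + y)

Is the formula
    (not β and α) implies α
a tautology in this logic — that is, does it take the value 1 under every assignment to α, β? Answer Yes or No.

At α = 2/5, β = 1, for instance:
not β = not 1 = 0
not β and α = 0 and 2/5 = 0
(not β and α) implies α = 0 implies 2/5 = 1
and checking the remaining 35 assignments likewise gives ≥ 1 in every case.

Yes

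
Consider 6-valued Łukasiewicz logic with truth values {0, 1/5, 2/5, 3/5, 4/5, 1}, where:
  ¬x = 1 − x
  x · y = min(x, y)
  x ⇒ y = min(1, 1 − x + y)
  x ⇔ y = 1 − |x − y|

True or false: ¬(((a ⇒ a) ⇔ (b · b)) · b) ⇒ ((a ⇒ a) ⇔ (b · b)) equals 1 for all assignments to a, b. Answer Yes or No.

No

Counterexample: take a = 0, b = 0.
a ⇒ a = 0 ⇒ 0 = 1
b · b = 0 · 0 = 0
(a ⇒ a) ⇔ (b · b) = 1 ⇔ 0 = 0
((a ⇒ a) ⇔ (b · b)) · b = 0 · 0 = 0
¬(((a ⇒ a) ⇔ (b · b)) · b) = ¬0 = 1
¬(((a ⇒ a) ⇔ (b · b)) · b) ⇒ ((a ⇒ a) ⇔ (b · b)) = 1 ⇒ 0 = 0
This gives 0 ≠ 1.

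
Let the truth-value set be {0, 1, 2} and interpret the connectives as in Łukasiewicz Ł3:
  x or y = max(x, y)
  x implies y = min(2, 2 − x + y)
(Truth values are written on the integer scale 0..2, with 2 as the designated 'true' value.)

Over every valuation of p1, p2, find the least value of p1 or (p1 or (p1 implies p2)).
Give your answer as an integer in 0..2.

1

Take p1 = 1, p2 = 0:
p1 implies p2 = 1 implies 0 = 1
p1 or (p1 implies p2) = 1 or 1 = 1
p1 or (p1 or (p1 implies p2)) = 1 or 1 = 1
No assignment yields a value below 1, so this is the minimum.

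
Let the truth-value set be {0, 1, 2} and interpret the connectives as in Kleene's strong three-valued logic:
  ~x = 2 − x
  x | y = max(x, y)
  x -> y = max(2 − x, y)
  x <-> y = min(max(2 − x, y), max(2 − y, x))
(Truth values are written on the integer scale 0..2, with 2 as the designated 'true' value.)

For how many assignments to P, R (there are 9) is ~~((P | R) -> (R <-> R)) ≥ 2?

P = 0, R = 0 ↦ 2  ≥
P = 0, R = 1 ↦ 1  <
P = 0, R = 2 ↦ 2  ≥
P = 1, R = 0 ↦ 2  ≥
P = 1, R = 1 ↦ 1  <
P = 1, R = 2 ↦ 2  ≥
P = 2, R = 0 ↦ 2  ≥
P = 2, R = 1 ↦ 1  <
P = 2, R = 2 ↦ 2  ≥
So 6 of the 9 assignments meet the threshold.

6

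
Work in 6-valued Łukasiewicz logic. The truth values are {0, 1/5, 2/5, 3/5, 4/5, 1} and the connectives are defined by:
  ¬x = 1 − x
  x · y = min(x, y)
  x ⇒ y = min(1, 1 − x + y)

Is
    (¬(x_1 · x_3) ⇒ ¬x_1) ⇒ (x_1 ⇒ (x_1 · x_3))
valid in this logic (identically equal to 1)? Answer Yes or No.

Yes

At x_1 = 1, x_3 = 2/5, for instance:
x_1 · x_3 = 1 · 2/5 = 2/5
¬(x_1 · x_3) = ¬2/5 = 3/5
¬x_1 = ¬1 = 0
¬(x_1 · x_3) ⇒ ¬x_1 = 3/5 ⇒ 0 = 2/5
x_1 ⇒ (x_1 · x_3) = 1 ⇒ 2/5 = 2/5
(¬(x_1 · x_3) ⇒ ¬x_1) ⇒ (x_1 ⇒ (x_1 · x_3)) = 2/5 ⇒ 2/5 = 1
and checking the remaining 35 assignments likewise gives ≥ 1 in every case.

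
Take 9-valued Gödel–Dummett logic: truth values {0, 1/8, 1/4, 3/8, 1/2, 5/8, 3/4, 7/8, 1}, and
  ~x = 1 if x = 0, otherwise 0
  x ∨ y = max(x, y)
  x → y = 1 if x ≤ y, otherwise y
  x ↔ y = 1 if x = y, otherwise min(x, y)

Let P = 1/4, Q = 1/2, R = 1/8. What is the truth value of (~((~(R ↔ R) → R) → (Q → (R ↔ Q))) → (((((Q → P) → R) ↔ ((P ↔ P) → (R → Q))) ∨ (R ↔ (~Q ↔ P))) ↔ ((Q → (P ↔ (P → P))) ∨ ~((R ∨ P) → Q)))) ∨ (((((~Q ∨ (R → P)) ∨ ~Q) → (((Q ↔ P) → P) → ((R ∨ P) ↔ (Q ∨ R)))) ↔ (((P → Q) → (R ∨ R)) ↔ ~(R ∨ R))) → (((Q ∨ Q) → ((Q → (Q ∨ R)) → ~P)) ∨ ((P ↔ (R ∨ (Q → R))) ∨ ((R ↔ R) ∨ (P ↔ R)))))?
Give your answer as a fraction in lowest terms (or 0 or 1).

R ↔ R = 1/8 ↔ 1/8 = 1
~(R ↔ R) = ~1 = 0
~(R ↔ R) → R = 0 → 1/8 = 1
R ↔ Q = 1/8 ↔ 1/2 = 1/8
Q → (R ↔ Q) = 1/2 → 1/8 = 1/8
(~(R ↔ R) → R) → (Q → (R ↔ Q)) = 1 → 1/8 = 1/8
~((~(R ↔ R) → R) → (Q → (R ↔ Q))) = ~1/8 = 0
Q → P = 1/2 → 1/4 = 1/4
(Q → P) → R = 1/4 → 1/8 = 1/8
P ↔ P = 1/4 ↔ 1/4 = 1
R → Q = 1/8 → 1/2 = 1
(P ↔ P) → (R → Q) = 1 → 1 = 1
((Q → P) → R) ↔ ((P ↔ P) → (R → Q)) = 1/8 ↔ 1 = 1/8
~Q = ~1/2 = 0
~Q ↔ P = 0 ↔ 1/4 = 0
R ↔ (~Q ↔ P) = 1/8 ↔ 0 = 0
(((Q → P) → R) ↔ ((P ↔ P) → (R → Q))) ∨ (R ↔ (~Q ↔ P)) = 1/8 ∨ 0 = 1/8
P → P = 1/4 → 1/4 = 1
P ↔ (P → P) = 1/4 ↔ 1 = 1/4
Q → (P ↔ (P → P)) = 1/2 → 1/4 = 1/4
R ∨ P = 1/8 ∨ 1/4 = 1/4
(R ∨ P) → Q = 1/4 → 1/2 = 1
~((R ∨ P) → Q) = ~1 = 0
(Q → (P ↔ (P → P))) ∨ ~((R ∨ P) → Q) = 1/4 ∨ 0 = 1/4
((((Q → P) → R) ↔ ((P ↔ P) → (R → Q))) ∨ (R ↔ (~Q ↔ P))) ↔ ((Q → (P ↔ (P → P))) ∨ ~((R ∨ P) → Q)) = 1/8 ↔ 1/4 = 1/8
~((~(R ↔ R) → R) → (Q → (R ↔ Q))) → (((((Q → P) → R) ↔ ((P ↔ P) → (R → Q))) ∨ (R ↔ (~Q ↔ P))) ↔ ((Q → (P ↔ (P → P))) ∨ ~((R ∨ P) → Q))) = 0 → 1/8 = 1
~Q = ~1/2 = 0
R → P = 1/8 → 1/4 = 1
~Q ∨ (R → P) = 0 ∨ 1 = 1
~Q = ~1/2 = 0
(~Q ∨ (R → P)) ∨ ~Q = 1 ∨ 0 = 1
Q ↔ P = 1/2 ↔ 1/4 = 1/4
(Q ↔ P) → P = 1/4 → 1/4 = 1
R ∨ P = 1/8 ∨ 1/4 = 1/4
Q ∨ R = 1/2 ∨ 1/8 = 1/2
(R ∨ P) ↔ (Q ∨ R) = 1/4 ↔ 1/2 = 1/4
((Q ↔ P) → P) → ((R ∨ P) ↔ (Q ∨ R)) = 1 → 1/4 = 1/4
((~Q ∨ (R → P)) ∨ ~Q) → (((Q ↔ P) → P) → ((R ∨ P) ↔ (Q ∨ R))) = 1 → 1/4 = 1/4
P → Q = 1/4 → 1/2 = 1
R ∨ R = 1/8 ∨ 1/8 = 1/8
(P → Q) → (R ∨ R) = 1 → 1/8 = 1/8
R ∨ R = 1/8 ∨ 1/8 = 1/8
~(R ∨ R) = ~1/8 = 0
((P → Q) → (R ∨ R)) ↔ ~(R ∨ R) = 1/8 ↔ 0 = 0
(((~Q ∨ (R → P)) ∨ ~Q) → (((Q ↔ P) → P) → ((R ∨ P) ↔ (Q ∨ R)))) ↔ (((P → Q) → (R ∨ R)) ↔ ~(R ∨ R)) = 1/4 ↔ 0 = 0
Q ∨ Q = 1/2 ∨ 1/2 = 1/2
Q ∨ R = 1/2 ∨ 1/8 = 1/2
Q → (Q ∨ R) = 1/2 → 1/2 = 1
~P = ~1/4 = 0
(Q → (Q ∨ R)) → ~P = 1 → 0 = 0
(Q ∨ Q) → ((Q → (Q ∨ R)) → ~P) = 1/2 → 0 = 0
Q → R = 1/2 → 1/8 = 1/8
R ∨ (Q → R) = 1/8 ∨ 1/8 = 1/8
P ↔ (R ∨ (Q → R)) = 1/4 ↔ 1/8 = 1/8
R ↔ R = 1/8 ↔ 1/8 = 1
P ↔ R = 1/4 ↔ 1/8 = 1/8
(R ↔ R) ∨ (P ↔ R) = 1 ∨ 1/8 = 1
(P ↔ (R ∨ (Q → R))) ∨ ((R ↔ R) ∨ (P ↔ R)) = 1/8 ∨ 1 = 1
((Q ∨ Q) → ((Q → (Q ∨ R)) → ~P)) ∨ ((P ↔ (R ∨ (Q → R))) ∨ ((R ↔ R) ∨ (P ↔ R))) = 0 ∨ 1 = 1
((((~Q ∨ (R → P)) ∨ ~Q) → (((Q ↔ P) → P) → ((R ∨ P) ↔ (Q ∨ R)))) ↔ (((P → Q) → (R ∨ R)) ↔ ~(R ∨ R))) → (((Q ∨ Q) → ((Q → (Q ∨ R)) → ~P)) ∨ ((P ↔ (R ∨ (Q → R))) ∨ ((R ↔ R) ∨ (P ↔ R)))) = 0 → 1 = 1
(~((~(R ↔ R) → R) → (Q → (R ↔ Q))) → (((((Q → P) → R) ↔ ((P ↔ P) → (R → Q))) ∨ (R ↔ (~Q ↔ P))) ↔ ((Q → (P ↔ (P → P))) ∨ ~((R ∨ P) → Q)))) ∨ (((((~Q ∨ (R → P)) ∨ ~Q) → (((Q ↔ P) → P) → ((R ∨ P) ↔ (Q ∨ R)))) ↔ (((P → Q) → (R ∨ R)) ↔ ~(R ∨ R))) → (((Q ∨ Q) → ((Q → (Q ∨ R)) → ~P)) ∨ ((P ↔ (R ∨ (Q → R))) ∨ ((R ↔ R) ∨ (P ↔ R))))) = 1 ∨ 1 = 1

1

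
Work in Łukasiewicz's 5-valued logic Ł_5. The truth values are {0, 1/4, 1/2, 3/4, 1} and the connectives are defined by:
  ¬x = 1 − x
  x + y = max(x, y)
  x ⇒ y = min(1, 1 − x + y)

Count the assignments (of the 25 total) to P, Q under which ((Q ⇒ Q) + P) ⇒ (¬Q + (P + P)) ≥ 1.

9

value 1: 9 assignments (counts)
value 3/4: 7 assignments
value 1/2: 5 assignments
value 1/4: 3 assignments
value 0: 1 assignment
So 9 of the 25 assignments meet the threshold.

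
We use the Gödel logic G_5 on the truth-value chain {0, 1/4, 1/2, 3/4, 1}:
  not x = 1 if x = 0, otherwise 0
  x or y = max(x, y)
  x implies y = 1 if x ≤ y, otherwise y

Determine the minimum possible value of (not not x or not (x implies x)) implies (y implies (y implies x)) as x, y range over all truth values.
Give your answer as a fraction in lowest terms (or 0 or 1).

Take x = 1/4, y = 1/2:
not x = not 1/4 = 0
not not x = not 0 = 1
x implies x = 1/4 implies 1/4 = 1
not (x implies x) = not 1 = 0
not not x or not (x implies x) = 1 or 0 = 1
y implies x = 1/2 implies 1/4 = 1/4
y implies (y implies x) = 1/2 implies 1/4 = 1/4
(not not x or not (x implies x)) implies (y implies (y implies x)) = 1 implies 1/4 = 1/4
No assignment yields a value below 1/4, so this is the minimum.

1/4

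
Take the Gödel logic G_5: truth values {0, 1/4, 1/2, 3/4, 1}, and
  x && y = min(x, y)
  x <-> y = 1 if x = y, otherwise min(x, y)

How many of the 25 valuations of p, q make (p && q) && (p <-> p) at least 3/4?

4

value 1: 1 assignment (counts)
value 3/4: 3 assignments (counts)
value 1/2: 5 assignments
value 1/4: 7 assignments
value 0: 9 assignments
So 4 of the 25 assignments meet the threshold.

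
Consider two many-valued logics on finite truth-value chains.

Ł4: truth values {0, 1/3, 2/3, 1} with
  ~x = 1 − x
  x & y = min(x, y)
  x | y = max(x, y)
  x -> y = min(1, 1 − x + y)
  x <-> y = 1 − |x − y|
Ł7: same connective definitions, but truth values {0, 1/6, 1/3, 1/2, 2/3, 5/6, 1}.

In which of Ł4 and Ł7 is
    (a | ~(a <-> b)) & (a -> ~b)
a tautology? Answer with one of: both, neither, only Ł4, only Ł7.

neither

In Ł4: at a = 0, b = 0 the value is 0 — not a tautology.
In Ł7: at a = 0, b = 0 the value is 0 — not a tautology.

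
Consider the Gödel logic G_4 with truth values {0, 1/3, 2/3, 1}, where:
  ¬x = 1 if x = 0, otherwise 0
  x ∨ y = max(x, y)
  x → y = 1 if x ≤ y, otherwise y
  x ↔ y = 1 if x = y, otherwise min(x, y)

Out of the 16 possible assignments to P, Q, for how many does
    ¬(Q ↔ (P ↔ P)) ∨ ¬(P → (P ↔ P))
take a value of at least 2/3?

4

P = 0, Q = 0 ↦ 1  ≥
P = 0, Q = 1/3 ↦ 0  <
P = 0, Q = 2/3 ↦ 0  <
P = 0, Q = 1 ↦ 0  <
P = 1/3, Q = 0 ↦ 1  ≥
P = 1/3, Q = 1/3 ↦ 0  <
P = 1/3, Q = 2/3 ↦ 0  <
P = 1/3, Q = 1 ↦ 0  <
P = 2/3, Q = 0 ↦ 1  ≥
P = 2/3, Q = 1/3 ↦ 0  <
P = 2/3, Q = 2/3 ↦ 0  <
P = 2/3, Q = 1 ↦ 0  <
P = 1, Q = 0 ↦ 1  ≥
P = 1, Q = 1/3 ↦ 0  <
P = 1, Q = 2/3 ↦ 0  <
P = 1, Q = 1 ↦ 0  <
So 4 of the 16 assignments meet the threshold.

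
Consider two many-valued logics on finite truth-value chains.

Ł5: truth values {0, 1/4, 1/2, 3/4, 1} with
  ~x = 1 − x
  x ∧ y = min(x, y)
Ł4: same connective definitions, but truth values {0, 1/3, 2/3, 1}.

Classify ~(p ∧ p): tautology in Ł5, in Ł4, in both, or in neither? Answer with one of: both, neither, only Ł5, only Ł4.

neither

In Ł5: at p = 1/4 the value is 3/4 — not a tautology.
In Ł4: at p = 1/3 the value is 2/3 — not a tautology.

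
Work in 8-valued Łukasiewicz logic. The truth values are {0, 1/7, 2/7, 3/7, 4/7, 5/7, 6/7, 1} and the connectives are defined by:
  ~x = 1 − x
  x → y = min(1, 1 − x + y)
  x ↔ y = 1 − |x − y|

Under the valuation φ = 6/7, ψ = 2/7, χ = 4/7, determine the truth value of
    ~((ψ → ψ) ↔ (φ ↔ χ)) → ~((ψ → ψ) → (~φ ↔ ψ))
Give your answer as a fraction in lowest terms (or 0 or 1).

ψ → ψ = 2/7 → 2/7 = 1
φ ↔ χ = 6/7 ↔ 4/7 = 5/7
(ψ → ψ) ↔ (φ ↔ χ) = 1 ↔ 5/7 = 5/7
~((ψ → ψ) ↔ (φ ↔ χ)) = ~5/7 = 2/7
ψ → ψ = 2/7 → 2/7 = 1
~φ = ~6/7 = 1/7
~φ ↔ ψ = 1/7 ↔ 2/7 = 6/7
(ψ → ψ) → (~φ ↔ ψ) = 1 → 6/7 = 6/7
~((ψ → ψ) → (~φ ↔ ψ)) = ~6/7 = 1/7
~((ψ → ψ) ↔ (φ ↔ χ)) → ~((ψ → ψ) → (~φ ↔ ψ)) = 2/7 → 1/7 = 6/7

6/7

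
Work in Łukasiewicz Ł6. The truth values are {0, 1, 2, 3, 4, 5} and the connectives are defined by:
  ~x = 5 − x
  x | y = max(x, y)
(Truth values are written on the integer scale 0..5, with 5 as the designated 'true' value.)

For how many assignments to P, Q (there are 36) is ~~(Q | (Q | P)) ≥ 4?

value 5: 11 assignments (counts)
value 4: 9 assignments (counts)
value 3: 7 assignments
value 2: 5 assignments
value 1: 3 assignments
value 0: 1 assignment
So 20 of the 36 assignments meet the threshold.

20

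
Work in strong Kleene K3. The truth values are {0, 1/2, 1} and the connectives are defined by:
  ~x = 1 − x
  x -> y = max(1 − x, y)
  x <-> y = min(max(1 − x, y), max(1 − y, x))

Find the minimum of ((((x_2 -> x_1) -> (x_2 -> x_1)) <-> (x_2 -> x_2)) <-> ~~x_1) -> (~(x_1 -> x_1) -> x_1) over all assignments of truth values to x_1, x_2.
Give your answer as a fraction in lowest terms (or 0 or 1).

Take x_1 = 1/2, x_2 = 0:
x_2 -> x_1 = 0 -> 1/2 = 1
x_2 -> x_1 = 0 -> 1/2 = 1
(x_2 -> x_1) -> (x_2 -> x_1) = 1 -> 1 = 1
x_2 -> x_2 = 0 -> 0 = 1
((x_2 -> x_1) -> (x_2 -> x_1)) <-> (x_2 -> x_2) = 1 <-> 1 = 1
~x_1 = ~1/2 = 1/2
~~x_1 = ~1/2 = 1/2
(((x_2 -> x_1) -> (x_2 -> x_1)) <-> (x_2 -> x_2)) <-> ~~x_1 = 1 <-> 1/2 = 1/2
x_1 -> x_1 = 1/2 -> 1/2 = 1/2
~(x_1 -> x_1) = ~1/2 = 1/2
~(x_1 -> x_1) -> x_1 = 1/2 -> 1/2 = 1/2
((((x_2 -> x_1) -> (x_2 -> x_1)) <-> (x_2 -> x_2)) <-> ~~x_1) -> (~(x_1 -> x_1) -> x_1) = 1/2 -> 1/2 = 1/2
No assignment yields a value below 1/2, so this is the minimum.

1/2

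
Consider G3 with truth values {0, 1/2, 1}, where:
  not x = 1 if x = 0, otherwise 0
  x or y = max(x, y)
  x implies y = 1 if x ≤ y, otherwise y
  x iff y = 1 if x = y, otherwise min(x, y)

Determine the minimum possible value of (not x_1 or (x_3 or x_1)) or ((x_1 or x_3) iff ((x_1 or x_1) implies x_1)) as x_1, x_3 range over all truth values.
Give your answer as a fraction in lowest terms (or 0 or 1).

Take x_1 = 1/2, x_3 = 0:
not x_1 = not 1/2 = 0
x_3 or x_1 = 0 or 1/2 = 1/2
not x_1 or (x_3 or x_1) = 0 or 1/2 = 1/2
x_1 or x_3 = 1/2 or 0 = 1/2
x_1 or x_1 = 1/2 or 1/2 = 1/2
(x_1 or x_1) implies x_1 = 1/2 implies 1/2 = 1
(x_1 or x_3) iff ((x_1 or x_1) implies x_1) = 1/2 iff 1 = 1/2
(not x_1 or (x_3 or x_1)) or ((x_1 or x_3) iff ((x_1 or x_1) implies x_1)) = 1/2 or 1/2 = 1/2
No assignment yields a value below 1/2, so this is the minimum.

1/2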